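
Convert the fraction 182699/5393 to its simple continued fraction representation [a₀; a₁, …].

[33; 1, 7, 7, 2, 4, 2, 4]

Run the Euclidean algorithm, recording each quotient:
182699 ÷ 5393 → quotient 33, remainder 4730
5393 ÷ 4730 → quotient 1, remainder 663
4730 ÷ 663 → quotient 7, remainder 89
663 ÷ 89 → quotient 7, remainder 40
89 ÷ 40 → quotient 2, remainder 9
40 ÷ 9 → quotient 4, remainder 4
9 ÷ 4 → quotient 2, remainder 1
4 ÷ 1 → quotient 4, remainder 0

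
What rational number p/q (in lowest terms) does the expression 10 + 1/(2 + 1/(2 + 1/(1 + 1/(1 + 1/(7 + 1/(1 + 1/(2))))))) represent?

3094/297

Start with 2.
1 + 1/(2/1) = 1 + 1/2 = 3/2
7 + 1/(3/2) = 7 + 2/3 = 23/3
1 + 1/(23/3) = 1 + 3/23 = 26/23
1 + 1/(26/23) = 1 + 23/26 = 49/26
2 + 1/(49/26) = 2 + 26/49 = 124/49
2 + 1/(124/49) = 2 + 49/124 = 297/124
10 + 1/(297/124) = 10 + 124/297 = 3094/297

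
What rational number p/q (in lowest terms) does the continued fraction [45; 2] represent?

Use the convergent recurrence hₖ = aₖ·hₖ₋₁ + hₖ₋₂ (and likewise for the denominators kₖ):
a_0 = 45: 45/1
a_1 = 2: 91/2

91/2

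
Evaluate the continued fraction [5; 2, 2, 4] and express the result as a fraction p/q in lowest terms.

119/22

Starting at the tail and folding back:
Start with 4.
2 + 1/(4/1) = 2 + 1/4 = 9/4
2 + 1/(9/4) = 2 + 4/9 = 22/9
5 + 1/(22/9) = 5 + 9/22 = 119/22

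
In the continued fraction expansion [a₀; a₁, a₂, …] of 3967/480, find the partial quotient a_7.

Apply division with remainder until the remainder is 0:
3967 = 8·480 + 127, so a_0 = 8
480 = 3·127 + 99, so a_1 = 3
127 = 1·99 + 28, so a_2 = 1
99 = 3·28 + 15, so a_3 = 3
28 = 1·15 + 13, so a_4 = 1
15 = 1·13 + 2, so a_5 = 1
13 = 6·2 + 1, so a_6 = 6
2 = 2·1 + 0, so a_7 = 2

2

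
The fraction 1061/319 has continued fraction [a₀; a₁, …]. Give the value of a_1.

Repeatedly divide and take the remainder:
1061 = 3·319 + 104, so a_0 = 3
319 = 3·104 + 7, so a_1 = 3

3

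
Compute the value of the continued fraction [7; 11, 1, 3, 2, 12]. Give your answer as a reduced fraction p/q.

9345/1319

Work from the innermost term outward:
Start with 12.
2 + 1/(12/1) = 2 + 1/12 = 25/12
3 + 1/(25/12) = 3 + 12/25 = 87/25
1 + 1/(87/25) = 1 + 25/87 = 112/87
11 + 1/(112/87) = 11 + 87/112 = 1319/112
7 + 1/(1319/112) = 7 + 112/1319 = 9345/1319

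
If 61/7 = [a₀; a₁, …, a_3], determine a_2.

2

61 = 8·7 + 5, so a_0 = 8
7 = 1·5 + 2, so a_1 = 1
5 = 2·2 + 1, so a_2 = 2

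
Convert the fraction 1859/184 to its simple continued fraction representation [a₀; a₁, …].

[10; 9, 1, 2, 6]

1859 ÷ 184 → quotient 10, remainder 19
184 ÷ 19 → quotient 9, remainder 13
19 ÷ 13 → quotient 1, remainder 6
13 ÷ 6 → quotient 2, remainder 1
6 ÷ 1 → quotient 6, remainder 0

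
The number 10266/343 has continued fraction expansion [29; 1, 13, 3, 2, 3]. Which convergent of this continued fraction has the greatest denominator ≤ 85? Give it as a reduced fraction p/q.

1287/43

a_0 = 29: 29/1  (≤ bound)
a_1 = 1: 30/1  (≤ bound)
a_2 = 13: 419/14  (≤ bound)
a_3 = 3: 1287/43  (≤ bound)
a_4 = 2: 2993/100  (> 85, stop)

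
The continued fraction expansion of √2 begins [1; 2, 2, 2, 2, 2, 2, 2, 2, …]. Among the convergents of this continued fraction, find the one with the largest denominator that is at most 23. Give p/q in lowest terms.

a_0 = 1: 1/1  (≤ bound)
a_1 = 2: 3/2  (≤ bound)
a_2 = 2: 7/5  (≤ bound)
a_3 = 2: 17/12  (≤ bound)
a_4 = 2: 41/29  (> 23, stop)

17/12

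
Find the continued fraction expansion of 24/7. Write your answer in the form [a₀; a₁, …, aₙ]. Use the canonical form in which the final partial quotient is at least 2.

24 = 3·7 + 3, so a_0 = 3
7 = 2·3 + 1, so a_1 = 2
3 = 3·1 + 0, so a_2 = 3

[3; 2, 3]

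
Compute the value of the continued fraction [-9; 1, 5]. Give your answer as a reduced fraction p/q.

-49/6

a_0 = -9: -9/1
a_1 = 1: -8/1
a_2 = 5: -49/6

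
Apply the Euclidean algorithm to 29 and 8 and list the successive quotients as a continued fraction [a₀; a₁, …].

29 ÷ 8 → quotient 3, remainder 5
8 ÷ 5 → quotient 1, remainder 3
5 ÷ 3 → quotient 1, remainder 2
3 ÷ 2 → quotient 1, remainder 1
2 ÷ 1 → quotient 2, remainder 0

[3; 1, 1, 1, 2]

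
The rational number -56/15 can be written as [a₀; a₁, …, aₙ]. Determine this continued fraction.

[-4; 3, 1, 3]

-56 ÷ 15 → quotient -4, remainder 4
15 ÷ 4 → quotient 3, remainder 3
4 ÷ 3 → quotient 1, remainder 1
3 ÷ 1 → quotient 3, remainder 0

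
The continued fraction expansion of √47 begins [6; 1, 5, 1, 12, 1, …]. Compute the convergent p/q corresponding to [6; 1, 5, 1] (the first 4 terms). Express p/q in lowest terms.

48/7

a_0 = 6: 6/1
a_1 = 1: 7/1
a_2 = 5: 41/6
a_3 = 1: 48/7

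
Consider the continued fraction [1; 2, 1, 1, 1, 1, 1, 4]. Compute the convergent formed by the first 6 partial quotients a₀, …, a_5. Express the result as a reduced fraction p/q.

Compute successive convergents:
a_0 = 1: 1/1
a_1 = 2: 3/2
a_2 = 1: 4/3
a_3 = 1: 7/5
a_4 = 1: 11/8
a_5 = 1: 18/13

18/13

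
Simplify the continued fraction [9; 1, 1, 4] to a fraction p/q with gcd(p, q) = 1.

Use the convergent recurrence hₖ = aₖ·hₖ₋₁ + hₖ₋₂ (and likewise for the denominators kₖ):
a_0 = 9: 9/1
a_1 = 1: 10/1
a_2 = 1: 19/2
a_3 = 4: 86/9

86/9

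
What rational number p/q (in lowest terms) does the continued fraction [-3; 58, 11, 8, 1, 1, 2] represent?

-82823/27767

Starting at the tail and folding back:
Start with 2.
1 + 1/(2/1) = 1 + 1/2 = 3/2
1 + 1/(3/2) = 1 + 2/3 = 5/3
8 + 1/(5/3) = 8 + 3/5 = 43/5
11 + 1/(43/5) = 11 + 5/43 = 478/43
58 + 1/(478/43) = 58 + 43/478 = 27767/478
-3 + 1/(27767/478) = -3 + 478/27767 = -82823/27767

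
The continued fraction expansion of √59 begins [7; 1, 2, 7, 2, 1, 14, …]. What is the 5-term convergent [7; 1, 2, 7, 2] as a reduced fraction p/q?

Start with 2.
7 + 1/(2/1) = 7 + 1/2 = 15/2
2 + 1/(15/2) = 2 + 2/15 = 32/15
1 + 1/(32/15) = 1 + 15/32 = 47/32
7 + 1/(47/32) = 7 + 32/47 = 361/47

361/47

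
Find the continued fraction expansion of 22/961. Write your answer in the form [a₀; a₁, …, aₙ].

[0; 43, 1, 2, 7]

22 = 0·961 + 22, so a_0 = 0
961 = 43·22 + 15, so a_1 = 43
22 = 1·15 + 7, so a_2 = 1
15 = 2·7 + 1, so a_3 = 2
7 = 7·1 + 0, so a_4 = 7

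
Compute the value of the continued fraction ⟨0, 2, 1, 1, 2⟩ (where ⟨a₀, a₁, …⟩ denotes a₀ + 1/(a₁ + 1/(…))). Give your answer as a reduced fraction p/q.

5/13

Build up convergents one term at a time:
a_0 = 0: 0/1
a_1 = 2: 1/2
a_2 = 1: 1/3
a_3 = 1: 2/5
a_4 = 2: 5/13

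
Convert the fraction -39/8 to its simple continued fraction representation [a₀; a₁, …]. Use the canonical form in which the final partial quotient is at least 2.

Repeatedly divide and take the remainder:
-39 ÷ 8 → quotient -5, remainder 1
8 ÷ 1 → quotient 8, remainder 0

[-5; 8]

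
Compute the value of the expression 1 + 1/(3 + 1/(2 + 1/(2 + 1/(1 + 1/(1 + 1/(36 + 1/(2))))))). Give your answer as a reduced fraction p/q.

a_0 = 1: 1/1
a_1 = 3: 4/3
a_2 = 2: 9/7
a_3 = 2: 22/17
a_4 = 1: 31/24
a_5 = 1: 53/41
a_6 = 36: 1939/1500
a_7 = 2: 3931/3041

3931/3041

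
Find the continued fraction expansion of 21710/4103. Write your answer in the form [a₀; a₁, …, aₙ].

Apply division with remainder until the remainder is 0:
21710 ÷ 4103 → quotient 5, remainder 1195
4103 ÷ 1195 → quotient 3, remainder 518
1195 ÷ 518 → quotient 2, remainder 159
518 ÷ 159 → quotient 3, remainder 41
159 ÷ 41 → quotient 3, remainder 36
41 ÷ 36 → quotient 1, remainder 5
36 ÷ 5 → quotient 7, remainder 1
5 ÷ 1 → quotient 5, remainder 0

[5; 3, 2, 3, 3, 1, 7, 5]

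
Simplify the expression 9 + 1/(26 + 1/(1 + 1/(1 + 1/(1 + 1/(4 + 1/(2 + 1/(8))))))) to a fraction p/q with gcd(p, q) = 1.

a_0 = 9: 9/1
a_1 = 26: 235/26
a_2 = 1: 244/27
a_3 = 1: 479/53
a_4 = 1: 723/80
a_5 = 4: 3371/373
a_6 = 2: 7465/826
a_7 = 8: 63091/6981

63091/6981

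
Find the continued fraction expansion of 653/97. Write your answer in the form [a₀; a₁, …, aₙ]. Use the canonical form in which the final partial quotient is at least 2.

[6; 1, 2, 1, 2, 1, 2, 2]

Run the Euclidean algorithm, recording each quotient:
⌊653/97⌋ = 6, remainder 71
⌊97/71⌋ = 1, remainder 26
⌊71/26⌋ = 2, remainder 19
⌊26/19⌋ = 1, remainder 7
⌊19/7⌋ = 2, remainder 5
⌊7/5⌋ = 1, remainder 2
⌊5/2⌋ = 2, remainder 1
⌊2/1⌋ = 2, remainder 0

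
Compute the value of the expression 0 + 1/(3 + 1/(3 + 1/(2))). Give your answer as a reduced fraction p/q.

7/23

Start with 2.
3 + 1/(2/1) = 3 + 1/2 = 7/2
3 + 1/(7/2) = 3 + 2/7 = 23/7
0 + 1/(23/7) = 0 + 7/23 = 7/23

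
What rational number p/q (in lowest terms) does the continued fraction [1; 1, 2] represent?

Starting at the tail and folding back:
Start with 2.
1 + 1/(2/1) = 1 + 1/2 = 3/2
1 + 1/(3/2) = 1 + 2/3 = 5/3

5/3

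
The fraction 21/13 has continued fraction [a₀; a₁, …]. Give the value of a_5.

2

21 ÷ 13 → quotient 1, remainder 8
13 ÷ 8 → quotient 1, remainder 5
8 ÷ 5 → quotient 1, remainder 3
5 ÷ 3 → quotient 1, remainder 2
3 ÷ 2 → quotient 1, remainder 1
2 ÷ 1 → quotient 2, remainder 0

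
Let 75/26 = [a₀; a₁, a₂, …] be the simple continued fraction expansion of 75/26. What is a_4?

Repeatedly divide and take the remainder:
75 ÷ 26 → quotient 2, remainder 23
26 ÷ 23 → quotient 1, remainder 3
23 ÷ 3 → quotient 7, remainder 2
3 ÷ 2 → quotient 1, remainder 1
2 ÷ 1 → quotient 2, remainder 0

2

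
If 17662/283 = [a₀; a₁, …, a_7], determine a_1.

Run the Euclidean algorithm, recording each quotient:
17662 = 62·283 + 116, so a_0 = 62
283 = 2·116 + 51, so a_1 = 2

2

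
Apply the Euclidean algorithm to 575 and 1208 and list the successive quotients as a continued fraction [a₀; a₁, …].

⌊575/1208⌋ = 0, remainder 575
⌊1208/575⌋ = 2, remainder 58
⌊575/58⌋ = 9, remainder 53
⌊58/53⌋ = 1, remainder 5
⌊53/5⌋ = 10, remainder 3
⌊5/3⌋ = 1, remainder 2
⌊3/2⌋ = 1, remainder 1
⌊2/1⌋ = 2, remainder 0

[0; 2, 9, 1, 10, 1, 1, 2]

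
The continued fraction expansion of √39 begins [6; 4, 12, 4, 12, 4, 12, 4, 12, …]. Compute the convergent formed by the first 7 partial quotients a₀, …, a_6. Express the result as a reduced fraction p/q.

a_0 = 6: 6/1
a_1 = 4: 25/4
a_2 = 12: 306/49
a_3 = 4: 1249/200
a_4 = 12: 15294/2449
a_5 = 4: 62425/9996
a_6 = 12: 764394/122401

764394/122401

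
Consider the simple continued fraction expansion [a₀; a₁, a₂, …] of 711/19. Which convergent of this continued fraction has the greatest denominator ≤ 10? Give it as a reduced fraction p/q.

List convergents until the denominator exceeds the bound:
a_0 = 37: 37/1  (≤ bound)
a_1 = 2: 75/2  (≤ bound)
a_2 = 2: 187/5  (≤ bound)
a_3 = 1: 262/7  (≤ bound)
a_4 = 2: 711/19  (> 10, stop)

262/7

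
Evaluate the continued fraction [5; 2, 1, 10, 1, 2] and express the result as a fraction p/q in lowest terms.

545/102

Work from the innermost term outward:
Start with 2.
1 + 1/(2/1) = 1 + 1/2 = 3/2
10 + 1/(3/2) = 10 + 2/3 = 32/3
1 + 1/(32/3) = 1 + 3/32 = 35/32
2 + 1/(35/32) = 2 + 32/35 = 102/35
5 + 1/(102/35) = 5 + 35/102 = 545/102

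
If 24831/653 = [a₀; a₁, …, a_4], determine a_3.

2

Apply division with remainder until the remainder is 0:
⌊24831/653⌋ = 38, remainder 17
⌊653/17⌋ = 38, remainder 7
⌊17/7⌋ = 2, remainder 3
⌊7/3⌋ = 2, remainder 1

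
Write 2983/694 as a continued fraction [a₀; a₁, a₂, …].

⌊2983/694⌋ = 4, remainder 207
⌊694/207⌋ = 3, remainder 73
⌊207/73⌋ = 2, remainder 61
⌊73/61⌋ = 1, remainder 12
⌊61/12⌋ = 5, remainder 1
⌊12/1⌋ = 12, remainder 0

[4; 3, 2, 1, 5, 12]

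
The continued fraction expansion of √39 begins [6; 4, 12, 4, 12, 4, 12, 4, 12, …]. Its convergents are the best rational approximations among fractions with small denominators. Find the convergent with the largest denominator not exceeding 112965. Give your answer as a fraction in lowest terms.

List convergents until the denominator exceeds the bound:
a_0 = 6: 6/1  (≤ bound)
a_1 = 4: 25/4  (≤ bound)
a_2 = 12: 306/49  (≤ bound)
a_3 = 4: 1249/200  (≤ bound)
a_4 = 12: 15294/2449  (≤ bound)
a_5 = 4: 62425/9996  (≤ bound)
a_6 = 12: 764394/122401  (> 112965, stop)

62425/9996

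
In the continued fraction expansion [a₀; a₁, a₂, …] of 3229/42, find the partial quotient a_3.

2

3229 = 76·42 + 37, so a_0 = 76
42 = 1·37 + 5, so a_1 = 1
37 = 7·5 + 2, so a_2 = 7
5 = 2·2 + 1, so a_3 = 2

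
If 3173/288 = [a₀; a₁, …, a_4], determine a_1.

57

⌊3173/288⌋ = 11, remainder 5
⌊288/5⌋ = 57, remainder 3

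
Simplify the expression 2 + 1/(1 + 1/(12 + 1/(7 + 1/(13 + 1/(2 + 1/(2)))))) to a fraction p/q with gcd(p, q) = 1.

18213/6229

a_0 = 2: 2/1
a_1 = 1: 3/1
a_2 = 12: 38/13
a_3 = 7: 269/92
a_4 = 13: 3535/1209
a_5 = 2: 7339/2510
a_6 = 2: 18213/6229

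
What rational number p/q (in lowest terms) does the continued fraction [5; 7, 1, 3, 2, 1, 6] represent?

3467/676

Compute successive convergents:
a_0 = 5: 5/1
a_1 = 7: 36/7
a_2 = 1: 41/8
a_3 = 3: 159/31
a_4 = 2: 359/70
a_5 = 1: 518/101
a_6 = 6: 3467/676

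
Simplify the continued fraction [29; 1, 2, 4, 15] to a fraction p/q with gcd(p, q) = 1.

Start with 15.
4 + 1/(15/1) = 4 + 1/15 = 61/15
2 + 1/(61/15) = 2 + 15/61 = 137/61
1 + 1/(137/61) = 1 + 61/137 = 198/137
29 + 1/(198/137) = 29 + 137/198 = 5879/198

5879/198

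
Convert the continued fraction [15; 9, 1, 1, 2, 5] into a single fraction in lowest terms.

3912/259

Start with 5.
2 + 1/(5/1) = 2 + 1/5 = 11/5
1 + 1/(11/5) = 1 + 5/11 = 16/11
1 + 1/(16/11) = 1 + 11/16 = 27/16
9 + 1/(27/16) = 9 + 16/27 = 259/27
15 + 1/(259/27) = 15 + 27/259 = 3912/259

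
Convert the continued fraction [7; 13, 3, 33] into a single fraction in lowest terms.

a_0 = 7: 7/1
a_1 = 13: 92/13
a_2 = 3: 283/40
a_3 = 33: 9431/1333

9431/1333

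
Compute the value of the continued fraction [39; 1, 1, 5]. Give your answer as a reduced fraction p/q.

435/11

Build up convergents one term at a time:
a_0 = 39: 39/1
a_1 = 1: 40/1
a_2 = 1: 79/2
a_3 = 5: 435/11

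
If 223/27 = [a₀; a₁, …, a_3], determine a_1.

223 ÷ 27 → quotient 8, remainder 7
27 ÷ 7 → quotient 3, remainder 6

3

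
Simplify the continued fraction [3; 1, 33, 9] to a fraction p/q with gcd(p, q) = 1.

Use the convergent recurrence hₖ = aₖ·hₖ₋₁ + hₖ₋₂ (and likewise for the denominators kₖ):
a_0 = 3: 3/1
a_1 = 1: 4/1
a_2 = 33: 135/34
a_3 = 9: 1219/307

1219/307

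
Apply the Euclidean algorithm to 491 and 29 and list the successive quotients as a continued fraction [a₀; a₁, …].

[16; 1, 13, 2]

Run the Euclidean algorithm, recording each quotient:
⌊491/29⌋ = 16, remainder 27
⌊29/27⌋ = 1, remainder 2
⌊27/2⌋ = 13, remainder 1
⌊2/1⌋ = 2, remainder 0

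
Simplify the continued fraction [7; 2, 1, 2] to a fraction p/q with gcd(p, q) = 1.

59/8

Start with 2.
1 + 1/(2/1) = 1 + 1/2 = 3/2
2 + 1/(3/2) = 2 + 2/3 = 8/3
7 + 1/(8/3) = 7 + 3/8 = 59/8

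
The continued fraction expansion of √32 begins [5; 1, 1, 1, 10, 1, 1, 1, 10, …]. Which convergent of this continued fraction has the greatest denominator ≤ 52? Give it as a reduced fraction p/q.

List convergents until the denominator exceeds the bound:
a_0 = 5: 5/1  (≤ bound)
a_1 = 1: 6/1  (≤ bound)
a_2 = 1: 11/2  (≤ bound)
a_3 = 1: 17/3  (≤ bound)
a_4 = 10: 181/32  (≤ bound)
a_5 = 1: 198/35  (≤ bound)
a_6 = 1: 379/67  (> 52, stop)

198/35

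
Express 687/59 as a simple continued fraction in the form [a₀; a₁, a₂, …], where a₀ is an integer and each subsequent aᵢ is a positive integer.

[11; 1, 1, 1, 4, 4]

687 = 11·59 + 38, so a_0 = 11
59 = 1·38 + 21, so a_1 = 1
38 = 1·21 + 17, so a_2 = 1
21 = 1·17 + 4, so a_3 = 1
17 = 4·4 + 1, so a_4 = 4
4 = 4·1 + 0, so a_5 = 4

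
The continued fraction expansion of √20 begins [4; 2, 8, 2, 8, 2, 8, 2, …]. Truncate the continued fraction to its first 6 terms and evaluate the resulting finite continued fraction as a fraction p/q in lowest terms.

2889/646

a_0 = 4: 4/1
a_1 = 2: 9/2
a_2 = 8: 76/17
a_3 = 2: 161/36
a_4 = 8: 1364/305
a_5 = 2: 2889/646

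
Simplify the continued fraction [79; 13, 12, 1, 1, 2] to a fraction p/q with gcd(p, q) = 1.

Build up convergents one term at a time:
a_0 = 79: 79/1
a_1 = 13: 1028/13
a_2 = 12: 12415/157
a_3 = 1: 13443/170
a_4 = 1: 25858/327
a_5 = 2: 65159/824

65159/824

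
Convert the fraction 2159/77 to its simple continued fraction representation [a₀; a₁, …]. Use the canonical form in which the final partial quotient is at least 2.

[28; 25, 1, 2]

2159 = 28·77 + 3, so a_0 = 28
77 = 25·3 + 2, so a_1 = 25
3 = 1·2 + 1, so a_2 = 1
2 = 2·1 + 0, so a_3 = 2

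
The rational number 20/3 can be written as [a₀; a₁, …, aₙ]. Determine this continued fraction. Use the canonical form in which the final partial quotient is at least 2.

[6; 1, 2]

20 ÷ 3 → quotient 6, remainder 2
3 ÷ 2 → quotient 1, remainder 1
2 ÷ 1 → quotient 2, remainder 0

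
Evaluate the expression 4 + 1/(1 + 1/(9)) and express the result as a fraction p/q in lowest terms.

Start with 9.
1 + 1/(9/1) = 1 + 1/9 = 10/9
4 + 1/(10/9) = 4 + 9/10 = 49/10

49/10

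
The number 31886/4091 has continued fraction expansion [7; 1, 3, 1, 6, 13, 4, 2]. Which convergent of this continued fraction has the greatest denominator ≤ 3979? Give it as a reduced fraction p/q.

14201/1822

a_0 = 7: 7/1  (≤ bound)
a_1 = 1: 8/1  (≤ bound)
a_2 = 3: 31/4  (≤ bound)
a_3 = 1: 39/5  (≤ bound)
a_4 = 6: 265/34  (≤ bound)
a_5 = 13: 3484/447  (≤ bound)
a_6 = 4: 14201/1822  (≤ bound)
a_7 = 2: 31886/4091  (> 3979, stop)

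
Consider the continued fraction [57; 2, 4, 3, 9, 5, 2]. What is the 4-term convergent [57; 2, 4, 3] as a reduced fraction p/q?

1666/29

Collapse the nested fraction from the inside out:
Start with 3.
4 + 1/(3/1) = 4 + 1/3 = 13/3
2 + 1/(13/3) = 2 + 3/13 = 29/13
57 + 1/(29/13) = 57 + 13/29 = 1666/29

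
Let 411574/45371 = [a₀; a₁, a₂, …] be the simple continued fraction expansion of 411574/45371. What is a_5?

5

411574 = 9·45371 + 3235, so a_0 = 9
45371 = 14·3235 + 81, so a_1 = 14
3235 = 39·81 + 76, so a_2 = 39
81 = 1·76 + 5, so a_3 = 1
76 = 15·5 + 1, so a_4 = 15
5 = 5·1 + 0, so a_5 = 5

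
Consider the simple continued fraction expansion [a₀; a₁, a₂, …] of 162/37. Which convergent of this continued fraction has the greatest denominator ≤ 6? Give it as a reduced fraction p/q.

22/5

a_0 = 4: 4/1  (≤ bound)
a_1 = 2: 9/2  (≤ bound)
a_2 = 1: 13/3  (≤ bound)
a_3 = 1: 22/5  (≤ bound)
a_4 = 1: 35/8  (> 6, stop)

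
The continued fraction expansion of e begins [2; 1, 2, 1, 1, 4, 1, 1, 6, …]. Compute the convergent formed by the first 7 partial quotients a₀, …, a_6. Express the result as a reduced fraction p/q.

106/39

a_0 = 2: 2/1
a_1 = 1: 3/1
a_2 = 2: 8/3
a_3 = 1: 11/4
a_4 = 1: 19/7
a_5 = 4: 87/32
a_6 = 1: 106/39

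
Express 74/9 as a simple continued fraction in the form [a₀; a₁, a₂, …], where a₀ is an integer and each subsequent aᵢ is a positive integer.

74 ÷ 9 → quotient 8, remainder 2
9 ÷ 2 → quotient 4, remainder 1
2 ÷ 1 → quotient 2, remainder 0

[8; 4, 2]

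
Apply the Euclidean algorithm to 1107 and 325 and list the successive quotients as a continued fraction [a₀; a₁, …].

1107 = 3·325 + 132, so a_0 = 3
325 = 2·132 + 61, so a_1 = 2
132 = 2·61 + 10, so a_2 = 2
61 = 6·10 + 1, so a_3 = 6
10 = 10·1 + 0, so a_4 = 10

[3; 2, 2, 6, 10]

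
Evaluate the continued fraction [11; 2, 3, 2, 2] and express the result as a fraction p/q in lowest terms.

a_0 = 11: 11/1
a_1 = 2: 23/2
a_2 = 3: 80/7
a_3 = 2: 183/16
a_4 = 2: 446/39

446/39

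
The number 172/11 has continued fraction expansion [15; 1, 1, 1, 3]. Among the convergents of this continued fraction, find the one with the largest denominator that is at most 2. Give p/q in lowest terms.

31/2

a_0 = 15: 15/1  (≤ bound)
a_1 = 1: 16/1  (≤ bound)
a_2 = 1: 31/2  (≤ bound)
a_3 = 1: 47/3  (> 2, stop)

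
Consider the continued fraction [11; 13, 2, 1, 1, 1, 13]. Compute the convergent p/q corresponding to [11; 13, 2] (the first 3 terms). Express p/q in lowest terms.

Start with 2.
13 + 1/(2/1) = 13 + 1/2 = 27/2
11 + 1/(27/2) = 11 + 2/27 = 299/27

299/27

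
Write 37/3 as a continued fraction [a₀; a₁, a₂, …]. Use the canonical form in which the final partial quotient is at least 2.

37 = 12·3 + 1, so a_0 = 12
3 = 3·1 + 0, so a_1 = 3

[12; 3]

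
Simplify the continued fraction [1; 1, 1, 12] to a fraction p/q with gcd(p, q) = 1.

a_0 = 1: 1/1
a_1 = 1: 2/1
a_2 = 1: 3/2
a_3 = 12: 38/25

38/25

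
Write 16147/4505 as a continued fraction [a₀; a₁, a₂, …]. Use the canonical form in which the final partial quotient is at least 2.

⌊16147/4505⌋ = 3, remainder 2632
⌊4505/2632⌋ = 1, remainder 1873
⌊2632/1873⌋ = 1, remainder 759
⌊1873/759⌋ = 2, remainder 355
⌊759/355⌋ = 2, remainder 49
⌊355/49⌋ = 7, remainder 12
⌊49/12⌋ = 4, remainder 1
⌊12/1⌋ = 12, remainder 0

[3; 1, 1, 2, 2, 7, 4, 12]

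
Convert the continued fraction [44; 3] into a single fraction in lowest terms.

133/3

Use the convergent recurrence hₖ = aₖ·hₖ₋₁ + hₖ₋₂ (and likewise for the denominators kₖ):
a_0 = 44: 44/1
a_1 = 3: 133/3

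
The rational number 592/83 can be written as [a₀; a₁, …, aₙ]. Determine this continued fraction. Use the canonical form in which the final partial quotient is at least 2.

[7; 7, 1, 1, 5]

Run the Euclidean algorithm, recording each quotient:
592 ÷ 83 → quotient 7, remainder 11
83 ÷ 11 → quotient 7, remainder 6
11 ÷ 6 → quotient 1, remainder 5
6 ÷ 5 → quotient 1, remainder 1
5 ÷ 1 → quotient 5, remainder 0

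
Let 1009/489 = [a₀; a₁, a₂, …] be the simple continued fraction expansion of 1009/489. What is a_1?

15

⌊1009/489⌋ = 2, remainder 31
⌊489/31⌋ = 15, remainder 24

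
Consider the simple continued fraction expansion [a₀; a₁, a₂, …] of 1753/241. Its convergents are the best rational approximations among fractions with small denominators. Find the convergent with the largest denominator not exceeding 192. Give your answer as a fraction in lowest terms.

List convergents until the denominator exceeds the bound:
a_0 = 7: 7/1  (≤ bound)
a_1 = 3: 22/3  (≤ bound)
a_2 = 1: 29/4  (≤ bound)
a_3 = 1: 51/7  (≤ bound)
a_4 = 1: 80/11  (≤ bound)
a_5 = 6: 531/73  (≤ bound)
a_6 = 1: 611/84  (≤ bound)
a_7 = 2: 1753/241  (> 192, stop)

611/84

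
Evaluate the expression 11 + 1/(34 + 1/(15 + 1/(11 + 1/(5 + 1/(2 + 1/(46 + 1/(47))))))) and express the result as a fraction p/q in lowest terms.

Start with 47.
46 + 1/(47/1) = 46 + 1/47 = 2163/47
2 + 1/(2163/47) = 2 + 47/2163 = 4373/2163
5 + 1/(4373/2163) = 5 + 2163/4373 = 24028/4373
11 + 1/(24028/4373) = 11 + 4373/24028 = 268681/24028
15 + 1/(268681/24028) = 15 + 24028/268681 = 4054243/268681
34 + 1/(4054243/268681) = 34 + 268681/4054243 = 138112943/4054243
11 + 1/(138112943/4054243) = 11 + 4054243/138112943 = 1523296616/138112943

1523296616/138112943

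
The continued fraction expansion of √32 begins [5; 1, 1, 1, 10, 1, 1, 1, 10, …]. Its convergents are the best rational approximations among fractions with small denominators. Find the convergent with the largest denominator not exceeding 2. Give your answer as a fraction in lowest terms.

11/2

List convergents until the denominator exceeds the bound:
a_0 = 5: 5/1  (≤ bound)
a_1 = 1: 6/1  (≤ bound)
a_2 = 1: 11/2  (≤ bound)
a_3 = 1: 17/3  (> 2, stop)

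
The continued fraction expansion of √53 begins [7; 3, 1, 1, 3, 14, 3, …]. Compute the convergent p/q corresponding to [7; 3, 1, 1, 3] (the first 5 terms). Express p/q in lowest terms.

182/25

Compute successive convergents:
a_0 = 7: 7/1
a_1 = 3: 22/3
a_2 = 1: 29/4
a_3 = 1: 51/7
a_4 = 3: 182/25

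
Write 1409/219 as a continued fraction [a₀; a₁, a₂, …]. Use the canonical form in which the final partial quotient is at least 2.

[6; 2, 3, 3, 1, 1, 1, 2]

⌊1409/219⌋ = 6, remainder 95
⌊219/95⌋ = 2, remainder 29
⌊95/29⌋ = 3, remainder 8
⌊29/8⌋ = 3, remainder 5
⌊8/5⌋ = 1, remainder 3
⌊5/3⌋ = 1, remainder 2
⌊3/2⌋ = 1, remainder 1
⌊2/1⌋ = 2, remainder 0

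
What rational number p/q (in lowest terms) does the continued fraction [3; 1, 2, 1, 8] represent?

Start with 8.
1 + 1/(8/1) = 1 + 1/8 = 9/8
2 + 1/(9/8) = 2 + 8/9 = 26/9
1 + 1/(26/9) = 1 + 9/26 = 35/26
3 + 1/(35/26) = 3 + 26/35 = 131/35

131/35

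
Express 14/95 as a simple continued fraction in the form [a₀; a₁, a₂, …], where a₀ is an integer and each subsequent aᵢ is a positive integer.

[0; 6, 1, 3, 1, 2]

Repeatedly divide and take the remainder:
⌊14/95⌋ = 0, remainder 14
⌊95/14⌋ = 6, remainder 11
⌊14/11⌋ = 1, remainder 3
⌊11/3⌋ = 3, remainder 2
⌊3/2⌋ = 1, remainder 1
⌊2/1⌋ = 2, remainder 0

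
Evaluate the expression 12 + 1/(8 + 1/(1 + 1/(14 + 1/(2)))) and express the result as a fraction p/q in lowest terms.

3355/277

Build up convergents one term at a time:
a_0 = 12: 12/1
a_1 = 8: 97/8
a_2 = 1: 109/9
a_3 = 14: 1623/134
a_4 = 2: 3355/277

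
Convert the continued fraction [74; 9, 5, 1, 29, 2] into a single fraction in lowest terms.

a_0 = 74: 74/1
a_1 = 9: 667/9
a_2 = 5: 3409/46
a_3 = 1: 4076/55
a_4 = 29: 121613/1641
a_5 = 2: 247302/3337

247302/3337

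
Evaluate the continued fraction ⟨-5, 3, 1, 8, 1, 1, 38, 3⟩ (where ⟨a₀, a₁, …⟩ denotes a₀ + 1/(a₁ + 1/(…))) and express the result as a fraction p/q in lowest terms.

a_0 = -5: -5/1
a_1 = 3: -14/3
a_2 = 1: -19/4
a_3 = 8: -166/35
a_4 = 1: -185/39
a_5 = 1: -351/74
a_6 = 38: -13523/2851
a_7 = 3: -40920/8627

-40920/8627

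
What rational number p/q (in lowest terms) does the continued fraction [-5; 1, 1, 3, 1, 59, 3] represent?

-7213/1623

a_0 = -5: -5/1
a_1 = 1: -4/1
a_2 = 1: -9/2
a_3 = 3: -31/7
a_4 = 1: -40/9
a_5 = 59: -2391/538
a_6 = 3: -7213/1623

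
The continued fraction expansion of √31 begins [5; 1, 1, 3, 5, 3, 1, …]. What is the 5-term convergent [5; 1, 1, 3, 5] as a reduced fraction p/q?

206/37

a_0 = 5: 5/1
a_1 = 1: 6/1
a_2 = 1: 11/2
a_3 = 3: 39/7
a_4 = 5: 206/37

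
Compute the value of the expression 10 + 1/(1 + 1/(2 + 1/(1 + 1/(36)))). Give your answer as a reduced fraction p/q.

1580/147

Starting at the tail and folding back:
Start with 36.
1 + 1/(36/1) = 1 + 1/36 = 37/36
2 + 1/(37/36) = 2 + 36/37 = 110/37
1 + 1/(110/37) = 1 + 37/110 = 147/110
10 + 1/(147/110) = 10 + 110/147 = 1580/147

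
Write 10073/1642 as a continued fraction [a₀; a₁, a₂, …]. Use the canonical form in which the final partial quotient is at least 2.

[6; 7, 2, 3, 15, 2]

Run the Euclidean algorithm, recording each quotient:
⌊10073/1642⌋ = 6, remainder 221
⌊1642/221⌋ = 7, remainder 95
⌊221/95⌋ = 2, remainder 31
⌊95/31⌋ = 3, remainder 2
⌊31/2⌋ = 15, remainder 1
⌊2/1⌋ = 2, remainder 0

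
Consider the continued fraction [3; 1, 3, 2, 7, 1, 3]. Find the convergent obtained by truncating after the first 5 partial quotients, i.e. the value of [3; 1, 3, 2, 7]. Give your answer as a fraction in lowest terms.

253/67

Compute successive convergents:
a_0 = 3: 3/1
a_1 = 1: 4/1
a_2 = 3: 15/4
a_3 = 2: 34/9
a_4 = 7: 253/67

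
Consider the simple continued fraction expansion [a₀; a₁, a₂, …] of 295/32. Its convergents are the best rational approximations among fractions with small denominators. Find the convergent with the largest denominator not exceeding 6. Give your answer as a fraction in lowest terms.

a_0 = 9: 9/1  (≤ bound)
a_1 = 4: 37/4  (≤ bound)
a_2 = 1: 46/5  (≤ bound)
a_3 = 1: 83/9  (> 6, stop)

46/5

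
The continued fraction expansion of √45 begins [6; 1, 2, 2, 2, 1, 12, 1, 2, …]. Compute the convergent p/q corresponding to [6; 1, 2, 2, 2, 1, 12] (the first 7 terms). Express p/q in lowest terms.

Build up convergents one term at a time:
a_0 = 6: 6/1
a_1 = 1: 7/1
a_2 = 2: 20/3
a_3 = 2: 47/7
a_4 = 2: 114/17
a_5 = 1: 161/24
a_6 = 12: 2046/305

2046/305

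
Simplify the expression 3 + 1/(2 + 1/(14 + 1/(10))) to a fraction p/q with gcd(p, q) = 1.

1017/292

Starting at the tail and folding back:
Start with 10.
14 + 1/(10/1) = 14 + 1/10 = 141/10
2 + 1/(141/10) = 2 + 10/141 = 292/141
3 + 1/(292/141) = 3 + 141/292 = 1017/292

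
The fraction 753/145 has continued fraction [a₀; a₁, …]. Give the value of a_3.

Apply division with remainder until the remainder is 0:
⌊753/145⌋ = 5, remainder 28
⌊145/28⌋ = 5, remainder 5
⌊28/5⌋ = 5, remainder 3
⌊5/3⌋ = 1, remainder 2

1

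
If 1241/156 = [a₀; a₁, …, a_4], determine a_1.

1

Apply division with remainder until the remainder is 0:
1241 = 7·156 + 149, so a_0 = 7
156 = 1·149 + 7, so a_1 = 1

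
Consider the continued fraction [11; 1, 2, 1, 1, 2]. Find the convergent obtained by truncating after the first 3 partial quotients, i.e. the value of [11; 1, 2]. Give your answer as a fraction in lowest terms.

35/3

a_0 = 11: 11/1
a_1 = 1: 12/1
a_2 = 2: 35/3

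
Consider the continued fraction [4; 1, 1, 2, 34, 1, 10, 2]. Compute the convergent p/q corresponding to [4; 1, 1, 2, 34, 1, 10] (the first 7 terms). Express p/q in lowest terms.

8931/1942

Start with 10.
1 + 1/(10/1) = 1 + 1/10 = 11/10
34 + 1/(11/10) = 34 + 10/11 = 384/11
2 + 1/(384/11) = 2 + 11/384 = 779/384
1 + 1/(779/384) = 1 + 384/779 = 1163/779
1 + 1/(1163/779) = 1 + 779/1163 = 1942/1163
4 + 1/(1942/1163) = 4 + 1163/1942 = 8931/1942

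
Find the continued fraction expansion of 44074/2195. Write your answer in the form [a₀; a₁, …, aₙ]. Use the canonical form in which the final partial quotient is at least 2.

Apply division with remainder until the remainder is 0:
44074 = 20·2195 + 174, so a_0 = 20
2195 = 12·174 + 107, so a_1 = 12
174 = 1·107 + 67, so a_2 = 1
107 = 1·67 + 40, so a_3 = 1
67 = 1·40 + 27, so a_4 = 1
40 = 1·27 + 13, so a_5 = 1
27 = 2·13 + 1, so a_6 = 2
13 = 13·1 + 0, so a_7 = 13

[20; 12, 1, 1, 1, 1, 2, 13]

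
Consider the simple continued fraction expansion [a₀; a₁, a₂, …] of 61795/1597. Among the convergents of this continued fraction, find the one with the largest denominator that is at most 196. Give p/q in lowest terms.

List convergents until the denominator exceeds the bound:
a_0 = 38: 38/1  (≤ bound)
a_1 = 1: 39/1  (≤ bound)
a_2 = 2: 116/3  (≤ bound)
a_3 = 3: 387/10  (≤ bound)
a_4 = 1: 503/13  (≤ bound)
a_5 = 2: 1393/36  (≤ bound)
a_6 = 44: 61795/1597  (> 196, stop)

1393/36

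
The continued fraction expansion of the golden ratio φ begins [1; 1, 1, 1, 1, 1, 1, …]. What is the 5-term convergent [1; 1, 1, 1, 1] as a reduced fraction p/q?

Start with 1.
1 + 1/(1/1) = 1 + 1/1 = 2/1
1 + 1/(2/1) = 1 + 1/2 = 3/2
1 + 1/(3/2) = 1 + 2/3 = 5/3
1 + 1/(5/3) = 1 + 3/5 = 8/5

8/5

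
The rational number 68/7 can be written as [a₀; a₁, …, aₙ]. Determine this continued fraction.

Apply division with remainder until the remainder is 0:
68 ÷ 7 → quotient 9, remainder 5
7 ÷ 5 → quotient 1, remainder 2
5 ÷ 2 → quotient 2, remainder 1
2 ÷ 1 → quotient 2, remainder 0

[9; 1, 2, 2]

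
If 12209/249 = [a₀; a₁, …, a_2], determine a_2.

8

Apply division with remainder until the remainder is 0:
⌊12209/249⌋ = 49, remainder 8
⌊249/8⌋ = 31, remainder 1
⌊8/1⌋ = 8, remainder 0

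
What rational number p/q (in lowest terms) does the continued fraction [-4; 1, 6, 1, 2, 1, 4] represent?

Use the convergent recurrence hₖ = aₖ·hₖ₋₁ + hₖ₋₂ (and likewise for the denominators kₖ):
a_0 = -4: -4/1
a_1 = 1: -3/1
a_2 = 6: -22/7
a_3 = 1: -25/8
a_4 = 2: -72/23
a_5 = 1: -97/31
a_6 = 4: -460/147

-460/147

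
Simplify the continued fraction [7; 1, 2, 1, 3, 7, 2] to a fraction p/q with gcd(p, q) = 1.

a_0 = 7: 7/1
a_1 = 1: 8/1
a_2 = 2: 23/3
a_3 = 1: 31/4
a_4 = 3: 116/15
a_5 = 7: 843/109
a_6 = 2: 1802/233

1802/233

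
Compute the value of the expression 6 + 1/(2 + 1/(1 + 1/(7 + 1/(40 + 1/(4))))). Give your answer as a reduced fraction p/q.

23582/3715

Compute successive convergents:
a_0 = 6: 6/1
a_1 = 2: 13/2
a_2 = 1: 19/3
a_3 = 7: 146/23
a_4 = 40: 5859/923
a_5 = 4: 23582/3715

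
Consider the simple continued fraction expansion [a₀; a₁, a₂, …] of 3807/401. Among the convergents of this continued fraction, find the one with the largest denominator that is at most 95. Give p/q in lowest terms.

List convergents until the denominator exceeds the bound:
a_0 = 9: 9/1  (≤ bound)
a_1 = 2: 19/2  (≤ bound)
a_2 = 39: 750/79  (≤ bound)
a_3 = 1: 769/81  (≤ bound)
a_4 = 1: 1519/160  (> 95, stop)

769/81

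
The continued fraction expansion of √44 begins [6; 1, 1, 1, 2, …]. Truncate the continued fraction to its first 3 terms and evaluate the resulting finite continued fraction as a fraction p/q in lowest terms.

13/2

Start with 1.
1 + 1/(1/1) = 1 + 1/1 = 2/1
6 + 1/(2/1) = 6 + 1/2 = 13/2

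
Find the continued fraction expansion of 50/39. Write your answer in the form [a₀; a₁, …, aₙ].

Run the Euclidean algorithm, recording each quotient:
50 ÷ 39 → quotient 1, remainder 11
39 ÷ 11 → quotient 3, remainder 6
11 ÷ 6 → quotient 1, remainder 5
6 ÷ 5 → quotient 1, remainder 1
5 ÷ 1 → quotient 5, remainder 0

[1; 3, 1, 1, 5]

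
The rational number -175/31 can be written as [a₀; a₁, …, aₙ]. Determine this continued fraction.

[-6; 2, 1, 4, 2]

-175 ÷ 31 → quotient -6, remainder 11
31 ÷ 11 → quotient 2, remainder 9
11 ÷ 9 → quotient 1, remainder 2
9 ÷ 2 → quotient 4, remainder 1
2 ÷ 1 → quotient 2, remainder 0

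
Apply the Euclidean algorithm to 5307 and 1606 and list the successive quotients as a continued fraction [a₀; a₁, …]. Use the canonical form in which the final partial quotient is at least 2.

5307 = 3·1606 + 489, so a_0 = 3
1606 = 3·489 + 139, so a_1 = 3
489 = 3·139 + 72, so a_2 = 3
139 = 1·72 + 67, so a_3 = 1
72 = 1·67 + 5, so a_4 = 1
67 = 13·5 + 2, so a_5 = 13
5 = 2·2 + 1, so a_6 = 2
2 = 2·1 + 0, so a_7 = 2

[3; 3, 3, 1, 1, 13, 2, 2]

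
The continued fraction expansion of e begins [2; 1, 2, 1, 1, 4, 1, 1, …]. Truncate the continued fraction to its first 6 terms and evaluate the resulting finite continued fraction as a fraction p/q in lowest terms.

Start with 4.
1 + 1/(4/1) = 1 + 1/4 = 5/4
1 + 1/(5/4) = 1 + 4/5 = 9/5
2 + 1/(9/5) = 2 + 5/9 = 23/9
1 + 1/(23/9) = 1 + 9/23 = 32/23
2 + 1/(32/23) = 2 + 23/32 = 87/32

87/32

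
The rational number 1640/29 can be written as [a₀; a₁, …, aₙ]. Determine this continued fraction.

[56; 1, 1, 4, 3]

1640 = 56·29 + 16, so a_0 = 56
29 = 1·16 + 13, so a_1 = 1
16 = 1·13 + 3, so a_2 = 1
13 = 4·3 + 1, so a_3 = 4
3 = 3·1 + 0, so a_4 = 3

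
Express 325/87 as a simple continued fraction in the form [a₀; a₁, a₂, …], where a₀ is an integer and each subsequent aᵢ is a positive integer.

325 = 3·87 + 64, so a_0 = 3
87 = 1·64 + 23, so a_1 = 1
64 = 2·23 + 18, so a_2 = 2
23 = 1·18 + 5, so a_3 = 1
18 = 3·5 + 3, so a_4 = 3
5 = 1·3 + 2, so a_5 = 1
3 = 1·2 + 1, so a_6 = 1
2 = 2·1 + 0, so a_7 = 2

[3; 1, 2, 1, 3, 1, 1, 2]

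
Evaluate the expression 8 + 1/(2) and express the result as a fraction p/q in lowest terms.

a_0 = 8: 8/1
a_1 = 2: 17/2

17/2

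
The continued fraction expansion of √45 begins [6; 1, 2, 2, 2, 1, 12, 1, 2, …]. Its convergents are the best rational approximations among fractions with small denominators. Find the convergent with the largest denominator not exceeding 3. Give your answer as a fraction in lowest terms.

20/3

List convergents until the denominator exceeds the bound:
a_0 = 6: 6/1  (≤ bound)
a_1 = 1: 7/1  (≤ bound)
a_2 = 2: 20/3  (≤ bound)
a_3 = 2: 47/7  (> 3, stop)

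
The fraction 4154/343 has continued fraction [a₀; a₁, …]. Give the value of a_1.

4154 = 12·343 + 38, so a_0 = 12
343 = 9·38 + 1, so a_1 = 9

9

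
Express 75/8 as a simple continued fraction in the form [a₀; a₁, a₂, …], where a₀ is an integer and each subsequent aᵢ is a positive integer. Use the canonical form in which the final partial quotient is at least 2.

75 = 9·8 + 3, so a_0 = 9
8 = 2·3 + 2, so a_1 = 2
3 = 1·2 + 1, so a_2 = 1
2 = 2·1 + 0, so a_3 = 2

[9; 2, 1, 2]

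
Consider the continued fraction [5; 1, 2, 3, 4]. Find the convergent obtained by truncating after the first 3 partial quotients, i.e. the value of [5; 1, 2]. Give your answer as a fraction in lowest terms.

17/3

Start with 2.
1 + 1/(2/1) = 1 + 1/2 = 3/2
5 + 1/(3/2) = 5 + 2/3 = 17/3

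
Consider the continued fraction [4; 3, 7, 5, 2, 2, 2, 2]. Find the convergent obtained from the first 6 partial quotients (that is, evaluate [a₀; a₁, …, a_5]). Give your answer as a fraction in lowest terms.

2630/609

Start with 2.
2 + 1/(2/1) = 2 + 1/2 = 5/2
5 + 1/(5/2) = 5 + 2/5 = 27/5
7 + 1/(27/5) = 7 + 5/27 = 194/27
3 + 1/(194/27) = 3 + 27/194 = 609/194
4 + 1/(609/194) = 4 + 194/609 = 2630/609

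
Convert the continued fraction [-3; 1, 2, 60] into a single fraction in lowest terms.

Use the convergent recurrence hₖ = aₖ·hₖ₋₁ + hₖ₋₂ (and likewise for the denominators kₖ):
a_0 = -3: -3/1
a_1 = 1: -2/1
a_2 = 2: -7/3
a_3 = 60: -422/181

-422/181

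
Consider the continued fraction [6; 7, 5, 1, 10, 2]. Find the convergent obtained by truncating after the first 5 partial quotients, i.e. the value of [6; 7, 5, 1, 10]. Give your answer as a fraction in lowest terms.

2861/466

Start with 10.
1 + 1/(10/1) = 1 + 1/10 = 11/10
5 + 1/(11/10) = 5 + 10/11 = 65/11
7 + 1/(65/11) = 7 + 11/65 = 466/65
6 + 1/(466/65) = 6 + 65/466 = 2861/466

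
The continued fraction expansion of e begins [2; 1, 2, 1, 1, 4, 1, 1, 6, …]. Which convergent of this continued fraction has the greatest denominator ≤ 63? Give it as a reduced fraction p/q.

106/39

a_0 = 2: 2/1  (≤ bound)
a_1 = 1: 3/1  (≤ bound)
a_2 = 2: 8/3  (≤ bound)
a_3 = 1: 11/4  (≤ bound)
a_4 = 1: 19/7  (≤ bound)
a_5 = 4: 87/32  (≤ bound)
a_6 = 1: 106/39  (≤ bound)
a_7 = 1: 193/71  (> 63, stop)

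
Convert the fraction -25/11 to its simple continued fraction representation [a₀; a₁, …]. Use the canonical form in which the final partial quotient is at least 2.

Apply division with remainder until the remainder is 0:
-25 ÷ 11 → quotient -3, remainder 8
11 ÷ 8 → quotient 1, remainder 3
8 ÷ 3 → quotient 2, remainder 2
3 ÷ 2 → quotient 1, remainder 1
2 ÷ 1 → quotient 2, remainder 0

[-3; 1, 2, 1, 2]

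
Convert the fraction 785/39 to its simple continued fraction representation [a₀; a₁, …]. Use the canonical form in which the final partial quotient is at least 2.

[20; 7, 1, 4]

785 ÷ 39 → quotient 20, remainder 5
39 ÷ 5 → quotient 7, remainder 4
5 ÷ 4 → quotient 1, remainder 1
4 ÷ 1 → quotient 4, remainder 0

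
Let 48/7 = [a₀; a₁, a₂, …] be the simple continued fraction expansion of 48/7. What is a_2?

6

Run the Euclidean algorithm, recording each quotient:
48 ÷ 7 → quotient 6, remainder 6
7 ÷ 6 → quotient 1, remainder 1
6 ÷ 1 → quotient 6, remainder 0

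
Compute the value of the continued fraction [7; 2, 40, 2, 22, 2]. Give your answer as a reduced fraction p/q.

56519/7542

Collapse the nested fraction from the inside out:
Start with 2.
22 + 1/(2/1) = 22 + 1/2 = 45/2
2 + 1/(45/2) = 2 + 2/45 = 92/45
40 + 1/(92/45) = 40 + 45/92 = 3725/92
2 + 1/(3725/92) = 2 + 92/3725 = 7542/3725
7 + 1/(7542/3725) = 7 + 3725/7542 = 56519/7542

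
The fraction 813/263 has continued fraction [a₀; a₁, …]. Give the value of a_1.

813 ÷ 263 → quotient 3, remainder 24
263 ÷ 24 → quotient 10, remainder 23

10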